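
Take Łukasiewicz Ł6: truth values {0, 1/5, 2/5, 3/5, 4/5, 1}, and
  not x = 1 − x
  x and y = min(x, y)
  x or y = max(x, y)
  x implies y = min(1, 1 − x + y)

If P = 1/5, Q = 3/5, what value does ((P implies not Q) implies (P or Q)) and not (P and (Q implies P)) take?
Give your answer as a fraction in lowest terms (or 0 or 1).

not Q = not 3/5 = 2/5
P implies not Q = 1/5 implies 2/5 = 1
P or Q = 1/5 or 3/5 = 3/5
(P implies not Q) implies (P or Q) = 1 implies 3/5 = 3/5
Q implies P = 3/5 implies 1/5 = 3/5
P and (Q implies P) = 1/5 and 3/5 = 1/5
not (P and (Q implies P)) = not 1/5 = 4/5
((P implies not Q) implies (P or Q)) and not (P and (Q implies P)) = 3/5 and 4/5 = 3/5

3/5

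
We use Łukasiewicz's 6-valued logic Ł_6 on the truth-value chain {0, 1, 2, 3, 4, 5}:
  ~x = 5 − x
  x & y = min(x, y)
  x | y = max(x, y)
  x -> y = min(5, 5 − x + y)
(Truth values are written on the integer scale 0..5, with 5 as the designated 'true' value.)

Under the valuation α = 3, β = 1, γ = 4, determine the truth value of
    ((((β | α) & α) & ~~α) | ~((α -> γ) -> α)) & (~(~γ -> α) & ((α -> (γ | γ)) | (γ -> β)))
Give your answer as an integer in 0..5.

β | α = 1 | 3 = 3
(β | α) & α = 3 & 3 = 3
~α = ~3 = 2
~~α = ~2 = 3
((β | α) & α) & ~~α = 3 & 3 = 3
α -> γ = 3 -> 4 = 5
(α -> γ) -> α = 5 -> 3 = 3
~((α -> γ) -> α) = ~3 = 2
(((β | α) & α) & ~~α) | ~((α -> γ) -> α) = 3 | 2 = 3
~γ = ~4 = 1
~γ -> α = 1 -> 3 = 5
~(~γ -> α) = ~5 = 0
γ | γ = 4 | 4 = 4
α -> (γ | γ) = 3 -> 4 = 5
γ -> β = 4 -> 1 = 2
(α -> (γ | γ)) | (γ -> β) = 5 | 2 = 5
~(~γ -> α) & ((α -> (γ | γ)) | (γ -> β)) = 0 & 5 = 0
((((β | α) & α) & ~~α) | ~((α -> γ) -> α)) & (~(~γ -> α) & ((α -> (γ | γ)) | (γ -> β))) = 3 & 0 = 0

0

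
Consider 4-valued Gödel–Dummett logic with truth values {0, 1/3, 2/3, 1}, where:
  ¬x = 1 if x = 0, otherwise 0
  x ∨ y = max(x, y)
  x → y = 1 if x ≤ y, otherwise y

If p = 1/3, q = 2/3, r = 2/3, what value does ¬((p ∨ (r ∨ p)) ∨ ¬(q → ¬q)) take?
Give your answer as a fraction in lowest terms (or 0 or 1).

r ∨ p = 2/3 ∨ 1/3 = 2/3
p ∨ (r ∨ p) = 1/3 ∨ 2/3 = 2/3
¬q = ¬2/3 = 0
q → ¬q = 2/3 → 0 = 0
¬(q → ¬q) = ¬0 = 1
(p ∨ (r ∨ p)) ∨ ¬(q → ¬q) = 2/3 ∨ 1 = 1
¬((p ∨ (r ∨ p)) ∨ ¬(q → ¬q)) = ¬1 = 0

0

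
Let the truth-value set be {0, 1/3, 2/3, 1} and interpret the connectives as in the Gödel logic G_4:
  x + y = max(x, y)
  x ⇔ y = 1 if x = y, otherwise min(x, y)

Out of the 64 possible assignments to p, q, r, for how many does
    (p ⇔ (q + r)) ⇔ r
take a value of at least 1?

20

value 1: 20 assignments (counts)
value 2/3: 8 assignments
value 1/3: 14 assignments
value 0: 22 assignments
So 20 of the 64 assignments meet the threshold.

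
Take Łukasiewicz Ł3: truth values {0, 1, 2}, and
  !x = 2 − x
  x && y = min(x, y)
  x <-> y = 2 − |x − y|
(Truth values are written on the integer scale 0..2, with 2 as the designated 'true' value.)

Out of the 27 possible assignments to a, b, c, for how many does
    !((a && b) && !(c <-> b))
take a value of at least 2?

value 2: 19 assignments (counts)
value 1: 7 assignments
value 0: 1 assignment
So 19 of the 27 assignments meet the threshold.

19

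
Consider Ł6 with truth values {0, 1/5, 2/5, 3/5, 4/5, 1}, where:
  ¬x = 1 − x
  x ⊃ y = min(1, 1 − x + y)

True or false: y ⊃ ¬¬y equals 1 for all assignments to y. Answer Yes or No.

Yes

y = 0 ↦ 1
y = 1/5 ↦ 1
y = 2/5 ↦ 1
y = 3/5 ↦ 1
y = 4/5 ↦ 1
y = 1 ↦ 1
Every assignment gives a value ≥ 1.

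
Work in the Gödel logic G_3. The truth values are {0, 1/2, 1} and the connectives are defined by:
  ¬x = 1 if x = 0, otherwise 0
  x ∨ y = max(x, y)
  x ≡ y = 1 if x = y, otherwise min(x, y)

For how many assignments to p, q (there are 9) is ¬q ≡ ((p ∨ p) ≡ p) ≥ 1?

p = 0, q = 0 ↦ 1  ≥
p = 0, q = 1/2 ↦ 0  <
p = 0, q = 1 ↦ 0  <
p = 1/2, q = 0 ↦ 1  ≥
p = 1/2, q = 1/2 ↦ 0  <
p = 1/2, q = 1 ↦ 0  <
p = 1, q = 0 ↦ 1  ≥
p = 1, q = 1/2 ↦ 0  <
p = 1, q = 1 ↦ 0  <
So 3 of the 9 assignments meet the threshold.

3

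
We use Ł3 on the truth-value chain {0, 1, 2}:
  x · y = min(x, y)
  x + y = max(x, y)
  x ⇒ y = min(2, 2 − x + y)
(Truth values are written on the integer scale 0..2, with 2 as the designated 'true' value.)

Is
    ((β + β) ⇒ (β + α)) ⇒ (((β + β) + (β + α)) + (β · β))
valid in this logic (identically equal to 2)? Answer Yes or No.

No

Counterexample: take α = 0, β = 0.
β + β = 0 + 0 = 0
β + α = 0 + 0 = 0
(β + β) ⇒ (β + α) = 0 ⇒ 0 = 2
β + β = 0 + 0 = 0
β + α = 0 + 0 = 0
(β + β) + (β + α) = 0 + 0 = 0
β · β = 0 · 0 = 0
((β + β) + (β + α)) + (β · β) = 0 + 0 = 0
((β + β) ⇒ (β + α)) ⇒ (((β + β) + (β + α)) + (β · β)) = 2 ⇒ 0 = 0
This gives 0 ≠ 2.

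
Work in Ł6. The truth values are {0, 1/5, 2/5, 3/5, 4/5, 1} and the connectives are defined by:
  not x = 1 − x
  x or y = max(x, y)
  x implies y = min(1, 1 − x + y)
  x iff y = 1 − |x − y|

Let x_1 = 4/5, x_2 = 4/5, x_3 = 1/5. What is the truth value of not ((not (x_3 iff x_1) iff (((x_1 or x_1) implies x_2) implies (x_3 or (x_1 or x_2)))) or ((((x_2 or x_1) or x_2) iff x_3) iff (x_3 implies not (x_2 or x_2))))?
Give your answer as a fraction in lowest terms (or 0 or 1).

x_3 iff x_1 = 1/5 iff 4/5 = 2/5
not (x_3 iff x_1) = not 2/5 = 3/5
x_1 or x_1 = 4/5 or 4/5 = 4/5
(x_1 or x_1) implies x_2 = 4/5 implies 4/5 = 1
x_1 or x_2 = 4/5 or 4/5 = 4/5
x_3 or (x_1 or x_2) = 1/5 or 4/5 = 4/5
((x_1 or x_1) implies x_2) implies (x_3 or (x_1 or x_2)) = 1 implies 4/5 = 4/5
not (x_3 iff x_1) iff (((x_1 or x_1) implies x_2) implies (x_3 or (x_1 or x_2))) = 3/5 iff 4/5 = 4/5
x_2 or x_1 = 4/5 or 4/5 = 4/5
(x_2 or x_1) or x_2 = 4/5 or 4/5 = 4/5
((x_2 or x_1) or x_2) iff x_3 = 4/5 iff 1/5 = 2/5
x_2 or x_2 = 4/5 or 4/5 = 4/5
not (x_2 or x_2) = not 4/5 = 1/5
x_3 implies not (x_2 or x_2) = 1/5 implies 1/5 = 1
(((x_2 or x_1) or x_2) iff x_3) iff (x_3 implies not (x_2 or x_2)) = 2/5 iff 1 = 2/5
(not (x_3 iff x_1) iff (((x_1 or x_1) implies x_2) implies (x_3 or (x_1 or x_2)))) or ((((x_2 or x_1) or x_2) iff x_3) iff (x_3 implies not (x_2 or x_2))) = 4/5 or 2/5 = 4/5
not ((not (x_3 iff x_1) iff (((x_1 or x_1) implies x_2) implies (x_3 or (x_1 or x_2)))) or ((((x_2 or x_1) or x_2) iff x_3) iff (x_3 implies not (x_2 or x_2)))) = not 4/5 = 1/5

1/5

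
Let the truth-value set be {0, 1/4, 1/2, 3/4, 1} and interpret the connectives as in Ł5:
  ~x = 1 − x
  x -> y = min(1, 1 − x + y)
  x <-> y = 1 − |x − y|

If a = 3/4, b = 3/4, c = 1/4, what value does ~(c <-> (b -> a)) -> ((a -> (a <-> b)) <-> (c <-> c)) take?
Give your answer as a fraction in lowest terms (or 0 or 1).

b -> a = 3/4 -> 3/4 = 1
c <-> (b -> a) = 1/4 <-> 1 = 1/4
~(c <-> (b -> a)) = ~1/4 = 3/4
a <-> b = 3/4 <-> 3/4 = 1
a -> (a <-> b) = 3/4 -> 1 = 1
c <-> c = 1/4 <-> 1/4 = 1
(a -> (a <-> b)) <-> (c <-> c) = 1 <-> 1 = 1
~(c <-> (b -> a)) -> ((a -> (a <-> b)) <-> (c <-> c)) = 3/4 -> 1 = 1

1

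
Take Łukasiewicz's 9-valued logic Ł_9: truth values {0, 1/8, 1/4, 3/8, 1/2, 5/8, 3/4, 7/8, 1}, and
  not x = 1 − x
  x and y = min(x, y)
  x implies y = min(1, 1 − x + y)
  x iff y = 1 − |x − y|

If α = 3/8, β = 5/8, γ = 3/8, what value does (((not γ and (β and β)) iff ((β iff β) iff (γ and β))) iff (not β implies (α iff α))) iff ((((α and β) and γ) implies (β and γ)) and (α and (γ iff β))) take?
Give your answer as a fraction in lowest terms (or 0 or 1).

5/8

not γ = not 3/8 = 5/8
β and β = 5/8 and 5/8 = 5/8
not γ and (β and β) = 5/8 and 5/8 = 5/8
β iff β = 5/8 iff 5/8 = 1
γ and β = 3/8 and 5/8 = 3/8
(β iff β) iff (γ and β) = 1 iff 3/8 = 3/8
(not γ and (β and β)) iff ((β iff β) iff (γ and β)) = 5/8 iff 3/8 = 3/4
not β = not 5/8 = 3/8
α iff α = 3/8 iff 3/8 = 1
not β implies (α iff α) = 3/8 implies 1 = 1
((not γ and (β and β)) iff ((β iff β) iff (γ and β))) iff (not β implies (α iff α)) = 3/4 iff 1 = 3/4
α and β = 3/8 and 5/8 = 3/8
(α and β) and γ = 3/8 and 3/8 = 3/8
β and γ = 5/8 and 3/8 = 3/8
((α and β) and γ) implies (β and γ) = 3/8 implies 3/8 = 1
γ iff β = 3/8 iff 5/8 = 3/4
α and (γ iff β) = 3/8 and 3/4 = 3/8
(((α and β) and γ) implies (β and γ)) and (α and (γ iff β)) = 1 and 3/8 = 3/8
(((not γ and (β and β)) iff ((β iff β) iff (γ and β))) iff (not β implies (α iff α))) iff ((((α and β) and γ) implies (β and γ)) and (α and (γ iff β))) = 3/4 iff 3/8 = 5/8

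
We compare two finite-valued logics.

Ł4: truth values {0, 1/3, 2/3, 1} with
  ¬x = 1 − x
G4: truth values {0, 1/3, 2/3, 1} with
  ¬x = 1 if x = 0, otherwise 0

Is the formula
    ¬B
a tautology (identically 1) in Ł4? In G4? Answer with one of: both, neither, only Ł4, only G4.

In Ł4: at B = 1/3 the value is 2/3 — not a tautology.
In G4: at B = 1/3 the value is 0 — not a tautology.

neither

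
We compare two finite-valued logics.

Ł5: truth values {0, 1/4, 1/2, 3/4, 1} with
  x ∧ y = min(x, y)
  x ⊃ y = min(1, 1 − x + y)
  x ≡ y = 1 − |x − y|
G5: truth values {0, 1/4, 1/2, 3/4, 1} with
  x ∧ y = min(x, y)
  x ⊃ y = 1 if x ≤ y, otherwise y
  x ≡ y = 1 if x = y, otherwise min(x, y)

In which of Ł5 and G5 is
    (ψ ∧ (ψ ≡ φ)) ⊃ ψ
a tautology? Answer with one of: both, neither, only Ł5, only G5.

both

In Ł5: every assignment gives 1 — tautology.
In G5: every assignment gives 1 — tautology.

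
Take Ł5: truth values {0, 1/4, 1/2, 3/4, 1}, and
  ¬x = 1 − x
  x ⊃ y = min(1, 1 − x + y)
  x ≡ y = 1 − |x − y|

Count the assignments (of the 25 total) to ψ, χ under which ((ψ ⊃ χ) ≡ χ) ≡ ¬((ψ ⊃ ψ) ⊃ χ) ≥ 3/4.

value 1: 5 assignments (counts)
value 3/4: 4 assignments (counts)
value 1/2: 8 assignments
value 1/4: 2 assignments
value 0: 6 assignments
So 9 of the 25 assignments meet the threshold.

9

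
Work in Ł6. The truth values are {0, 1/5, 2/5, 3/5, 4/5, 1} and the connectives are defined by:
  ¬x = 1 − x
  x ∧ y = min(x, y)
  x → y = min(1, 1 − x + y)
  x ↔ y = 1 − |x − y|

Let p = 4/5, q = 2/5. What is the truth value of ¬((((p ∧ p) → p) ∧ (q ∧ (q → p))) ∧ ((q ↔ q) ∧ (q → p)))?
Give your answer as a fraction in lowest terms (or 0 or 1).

p ∧ p = 4/5 ∧ 4/5 = 4/5
(p ∧ p) → p = 4/5 → 4/5 = 1
q → p = 2/5 → 4/5 = 1
q ∧ (q → p) = 2/5 ∧ 1 = 2/5
((p ∧ p) → p) ∧ (q ∧ (q → p)) = 1 ∧ 2/5 = 2/5
q ↔ q = 2/5 ↔ 2/5 = 1
q → p = 2/5 → 4/5 = 1
(q ↔ q) ∧ (q → p) = 1 ∧ 1 = 1
(((p ∧ p) → p) ∧ (q ∧ (q → p))) ∧ ((q ↔ q) ∧ (q → p)) = 2/5 ∧ 1 = 2/5
¬((((p ∧ p) → p) ∧ (q ∧ (q → p))) ∧ ((q ↔ q) ∧ (q → p))) = ¬2/5 = 3/5

3/5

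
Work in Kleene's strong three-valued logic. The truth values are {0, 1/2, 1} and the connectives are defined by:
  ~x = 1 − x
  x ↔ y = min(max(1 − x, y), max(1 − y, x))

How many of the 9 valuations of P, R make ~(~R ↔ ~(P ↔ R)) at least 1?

2

P = 0, R = 0 ↦ 1  ≥
P = 0, R = 1/2 ↦ 1/2  <
P = 0, R = 1 ↦ 1  ≥
P = 1/2, R = 0 ↦ 1/2  <
P = 1/2, R = 1/2 ↦ 1/2  <
P = 1/2, R = 1 ↦ 1/2  <
P = 1, R = 0 ↦ 0  <
P = 1, R = 1/2 ↦ 1/2  <
P = 1, R = 1 ↦ 0  <
So 2 of the 9 assignments meet the threshold.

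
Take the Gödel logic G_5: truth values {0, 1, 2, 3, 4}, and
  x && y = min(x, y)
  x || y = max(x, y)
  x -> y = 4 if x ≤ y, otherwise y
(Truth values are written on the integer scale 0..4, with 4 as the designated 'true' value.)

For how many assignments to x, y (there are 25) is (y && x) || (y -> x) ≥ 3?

16

value 4: 15 assignments (counts)
value 3: 1 assignment (counts)
value 2: 2 assignments
value 1: 3 assignments
value 0: 4 assignments
So 16 of the 25 assignments meet the threshold.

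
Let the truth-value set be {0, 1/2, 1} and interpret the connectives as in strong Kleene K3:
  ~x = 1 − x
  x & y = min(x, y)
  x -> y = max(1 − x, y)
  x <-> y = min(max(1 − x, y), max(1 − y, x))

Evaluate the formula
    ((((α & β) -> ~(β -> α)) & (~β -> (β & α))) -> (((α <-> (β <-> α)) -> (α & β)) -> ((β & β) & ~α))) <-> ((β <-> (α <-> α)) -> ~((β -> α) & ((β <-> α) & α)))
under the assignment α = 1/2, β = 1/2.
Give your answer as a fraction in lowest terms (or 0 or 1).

1/2

α & β = 1/2 & 1/2 = 1/2
β -> α = 1/2 -> 1/2 = 1/2
~(β -> α) = ~1/2 = 1/2
(α & β) -> ~(β -> α) = 1/2 -> 1/2 = 1/2
~β = ~1/2 = 1/2
β & α = 1/2 & 1/2 = 1/2
~β -> (β & α) = 1/2 -> 1/2 = 1/2
((α & β) -> ~(β -> α)) & (~β -> (β & α)) = 1/2 & 1/2 = 1/2
β <-> α = 1/2 <-> 1/2 = 1/2
α <-> (β <-> α) = 1/2 <-> 1/2 = 1/2
α & β = 1/2 & 1/2 = 1/2
(α <-> (β <-> α)) -> (α & β) = 1/2 -> 1/2 = 1/2
β & β = 1/2 & 1/2 = 1/2
~α = ~1/2 = 1/2
(β & β) & ~α = 1/2 & 1/2 = 1/2
((α <-> (β <-> α)) -> (α & β)) -> ((β & β) & ~α) = 1/2 -> 1/2 = 1/2
(((α & β) -> ~(β -> α)) & (~β -> (β & α))) -> (((α <-> (β <-> α)) -> (α & β)) -> ((β & β) & ~α)) = 1/2 -> 1/2 = 1/2
α <-> α = 1/2 <-> 1/2 = 1/2
β <-> (α <-> α) = 1/2 <-> 1/2 = 1/2
β -> α = 1/2 -> 1/2 = 1/2
β <-> α = 1/2 <-> 1/2 = 1/2
(β <-> α) & α = 1/2 & 1/2 = 1/2
(β -> α) & ((β <-> α) & α) = 1/2 & 1/2 = 1/2
~((β -> α) & ((β <-> α) & α)) = ~1/2 = 1/2
(β <-> (α <-> α)) -> ~((β -> α) & ((β <-> α) & α)) = 1/2 -> 1/2 = 1/2
((((α & β) -> ~(β -> α)) & (~β -> (β & α))) -> (((α <-> (β <-> α)) -> (α & β)) -> ((β & β) & ~α))) <-> ((β <-> (α <-> α)) -> ~((β -> α) & ((β <-> α) & α))) = 1/2 <-> 1/2 = 1/2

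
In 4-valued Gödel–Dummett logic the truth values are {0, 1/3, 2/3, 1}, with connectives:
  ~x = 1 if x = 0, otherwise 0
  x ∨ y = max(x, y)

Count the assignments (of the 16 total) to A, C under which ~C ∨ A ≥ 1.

7

A = 0, C = 0 ↦ 1  ≥
A = 0, C = 1/3 ↦ 0  <
A = 0, C = 2/3 ↦ 0  <
A = 0, C = 1 ↦ 0  <
A = 1/3, C = 0 ↦ 1  ≥
A = 1/3, C = 1/3 ↦ 1/3  <
A = 1/3, C = 2/3 ↦ 1/3  <
A = 1/3, C = 1 ↦ 1/3  <
A = 2/3, C = 0 ↦ 1  ≥
A = 2/3, C = 1/3 ↦ 2/3  <
A = 2/3, C = 2/3 ↦ 2/3  <
A = 2/3, C = 1 ↦ 2/3  <
A = 1, C = 0 ↦ 1  ≥
A = 1, C = 1/3 ↦ 1  ≥
A = 1, C = 2/3 ↦ 1  ≥
A = 1, C = 1 ↦ 1  ≥
So 7 of the 16 assignments meet the threshold.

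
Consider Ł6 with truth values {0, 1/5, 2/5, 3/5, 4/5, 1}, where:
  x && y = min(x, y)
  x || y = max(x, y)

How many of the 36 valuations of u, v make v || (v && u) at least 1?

value 1: 6 assignments (counts)
value 4/5: 6 assignments
value 3/5: 6 assignments
value 2/5: 6 assignments
value 1/5: 6 assignments
value 0: 6 assignments
So 6 of the 36 assignments meet the threshold.

6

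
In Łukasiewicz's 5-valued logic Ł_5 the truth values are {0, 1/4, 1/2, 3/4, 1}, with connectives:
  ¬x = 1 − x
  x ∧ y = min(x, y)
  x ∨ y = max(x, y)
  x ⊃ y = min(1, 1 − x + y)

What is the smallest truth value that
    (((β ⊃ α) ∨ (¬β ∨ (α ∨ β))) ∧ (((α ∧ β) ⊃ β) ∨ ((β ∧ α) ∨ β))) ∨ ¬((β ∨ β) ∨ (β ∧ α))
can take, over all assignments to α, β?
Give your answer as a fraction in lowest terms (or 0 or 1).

Take α = 0, β = 1/2:
β ⊃ α = 1/2 ⊃ 0 = 1/2
¬β = ¬1/2 = 1/2
α ∨ β = 0 ∨ 1/2 = 1/2
¬β ∨ (α ∨ β) = 1/2 ∨ 1/2 = 1/2
(β ⊃ α) ∨ (¬β ∨ (α ∨ β)) = 1/2 ∨ 1/2 = 1/2
α ∧ β = 0 ∧ 1/2 = 0
(α ∧ β) ⊃ β = 0 ⊃ 1/2 = 1
β ∧ α = 1/2 ∧ 0 = 0
(β ∧ α) ∨ β = 0 ∨ 1/2 = 1/2
((α ∧ β) ⊃ β) ∨ ((β ∧ α) ∨ β) = 1 ∨ 1/2 = 1
((β ⊃ α) ∨ (¬β ∨ (α ∨ β))) ∧ (((α ∧ β) ⊃ β) ∨ ((β ∧ α) ∨ β)) = 1/2 ∧ 1 = 1/2
β ∨ β = 1/2 ∨ 1/2 = 1/2
β ∧ α = 1/2 ∧ 0 = 0
(β ∨ β) ∨ (β ∧ α) = 1/2 ∨ 0 = 1/2
¬((β ∨ β) ∨ (β ∧ α)) = ¬1/2 = 1/2
(((β ⊃ α) ∨ (¬β ∨ (α ∨ β))) ∧ (((α ∧ β) ⊃ β) ∨ ((β ∧ α) ∨ β))) ∨ ¬((β ∨ β) ∨ (β ∧ α)) = 1/2 ∨ 1/2 = 1/2
No assignment yields a value below 1/2, so this is the minimum.

1/2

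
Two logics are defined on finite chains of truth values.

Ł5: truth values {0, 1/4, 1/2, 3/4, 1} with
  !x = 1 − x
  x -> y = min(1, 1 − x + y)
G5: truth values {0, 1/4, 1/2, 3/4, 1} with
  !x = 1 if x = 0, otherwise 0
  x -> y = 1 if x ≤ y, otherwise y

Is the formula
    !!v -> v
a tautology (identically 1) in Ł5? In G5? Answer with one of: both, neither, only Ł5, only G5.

In Ł5: every assignment gives 1 — tautology.
In G5: at v = 1/4 the value is 1/4 — not a tautology.

only Ł5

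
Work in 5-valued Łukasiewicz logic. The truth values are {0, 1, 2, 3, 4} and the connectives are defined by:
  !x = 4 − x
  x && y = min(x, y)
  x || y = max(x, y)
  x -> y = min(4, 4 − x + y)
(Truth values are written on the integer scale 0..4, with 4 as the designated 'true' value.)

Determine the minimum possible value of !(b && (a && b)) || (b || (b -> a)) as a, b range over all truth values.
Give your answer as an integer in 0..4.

Take a = 1, b = 2:
a && b = 1 && 2 = 1
b && (a && b) = 2 && 1 = 1
!(b && (a && b)) = !1 = 3
b -> a = 2 -> 1 = 3
b || (b -> a) = 2 || 3 = 3
!(b && (a && b)) || (b || (b -> a)) = 3 || 3 = 3
No assignment yields a value below 3, so this is the minimum.

3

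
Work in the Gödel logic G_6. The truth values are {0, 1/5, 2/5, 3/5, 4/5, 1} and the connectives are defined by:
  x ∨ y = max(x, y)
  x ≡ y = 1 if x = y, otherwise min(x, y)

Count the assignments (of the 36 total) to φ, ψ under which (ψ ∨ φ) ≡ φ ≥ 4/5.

22

value 1: 21 assignments (counts)
value 4/5: 1 assignment (counts)
value 3/5: 2 assignments
value 2/5: 3 assignments
value 1/5: 4 assignments
value 0: 5 assignments
So 22 of the 36 assignments meet the threshold.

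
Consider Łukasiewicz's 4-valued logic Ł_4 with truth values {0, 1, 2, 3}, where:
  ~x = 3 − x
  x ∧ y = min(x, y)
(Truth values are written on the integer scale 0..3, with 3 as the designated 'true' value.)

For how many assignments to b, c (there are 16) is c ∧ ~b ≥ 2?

4

b = 0, c = 0 ↦ 0  <
b = 0, c = 1 ↦ 1  <
b = 0, c = 2 ↦ 2  ≥
b = 0, c = 3 ↦ 3  ≥
b = 1, c = 0 ↦ 0  <
b = 1, c = 1 ↦ 1  <
b = 1, c = 2 ↦ 2  ≥
b = 1, c = 3 ↦ 2  ≥
b = 2, c = 0 ↦ 0  <
b = 2, c = 1 ↦ 1  <
b = 2, c = 2 ↦ 1  <
b = 2, c = 3 ↦ 1  <
b = 3, c = 0 ↦ 0  <
b = 3, c = 1 ↦ 0  <
b = 3, c = 2 ↦ 0  <
b = 3, c = 3 ↦ 0  <
So 4 of the 16 assignments meet the threshold.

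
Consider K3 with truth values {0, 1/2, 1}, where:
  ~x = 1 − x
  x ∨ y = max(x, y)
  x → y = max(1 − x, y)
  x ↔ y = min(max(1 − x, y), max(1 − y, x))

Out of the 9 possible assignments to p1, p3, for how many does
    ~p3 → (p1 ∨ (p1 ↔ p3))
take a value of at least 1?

p1 = 0, p3 = 0 ↦ 1  ≥
p1 = 0, p3 = 1/2 ↦ 1/2  <
p1 = 0, p3 = 1 ↦ 1  ≥
p1 = 1/2, p3 = 0 ↦ 1/2  <
p1 = 1/2, p3 = 1/2 ↦ 1/2  <
p1 = 1/2, p3 = 1 ↦ 1  ≥
p1 = 1, p3 = 0 ↦ 1  ≥
p1 = 1, p3 = 1/2 ↦ 1  ≥
p1 = 1, p3 = 1 ↦ 1  ≥
So 6 of the 9 assignments meet the threshold.

6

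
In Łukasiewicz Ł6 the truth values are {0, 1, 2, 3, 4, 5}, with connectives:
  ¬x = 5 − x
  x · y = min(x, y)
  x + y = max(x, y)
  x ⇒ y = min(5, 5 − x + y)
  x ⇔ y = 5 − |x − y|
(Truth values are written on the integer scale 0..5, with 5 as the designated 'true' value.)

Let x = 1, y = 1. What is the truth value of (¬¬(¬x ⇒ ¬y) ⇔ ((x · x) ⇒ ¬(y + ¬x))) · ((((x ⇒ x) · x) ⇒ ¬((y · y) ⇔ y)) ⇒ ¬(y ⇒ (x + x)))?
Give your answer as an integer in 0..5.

1

¬x = ¬1 = 4
¬y = ¬1 = 4
¬x ⇒ ¬y = 4 ⇒ 4 = 5
¬(¬x ⇒ ¬y) = ¬5 = 0
¬¬(¬x ⇒ ¬y) = ¬0 = 5
x · x = 1 · 1 = 1
¬x = ¬1 = 4
y + ¬x = 1 + 4 = 4
¬(y + ¬x) = ¬4 = 1
(x · x) ⇒ ¬(y + ¬x) = 1 ⇒ 1 = 5
¬¬(¬x ⇒ ¬y) ⇔ ((x · x) ⇒ ¬(y + ¬x)) = 5 ⇔ 5 = 5
x ⇒ x = 1 ⇒ 1 = 5
(x ⇒ x) · x = 5 · 1 = 1
y · y = 1 · 1 = 1
(y · y) ⇔ y = 1 ⇔ 1 = 5
¬((y · y) ⇔ y) = ¬5 = 0
((x ⇒ x) · x) ⇒ ¬((y · y) ⇔ y) = 1 ⇒ 0 = 4
x + x = 1 + 1 = 1
y ⇒ (x + x) = 1 ⇒ 1 = 5
¬(y ⇒ (x + x)) = ¬5 = 0
(((x ⇒ x) · x) ⇒ ¬((y · y) ⇔ y)) ⇒ ¬(y ⇒ (x + x)) = 4 ⇒ 0 = 1
(¬¬(¬x ⇒ ¬y) ⇔ ((x · x) ⇒ ¬(y + ¬x))) · ((((x ⇒ x) · x) ⇒ ¬((y · y) ⇔ y)) ⇒ ¬(y ⇒ (x + x))) = 5 · 1 = 1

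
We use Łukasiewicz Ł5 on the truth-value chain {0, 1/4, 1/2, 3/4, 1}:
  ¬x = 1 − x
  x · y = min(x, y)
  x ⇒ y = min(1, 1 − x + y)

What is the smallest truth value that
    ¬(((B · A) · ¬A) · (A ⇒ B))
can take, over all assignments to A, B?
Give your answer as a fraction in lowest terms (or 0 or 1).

Take A = 1/2, B = 1/2:
B · A = 1/2 · 1/2 = 1/2
¬A = ¬1/2 = 1/2
(B · A) · ¬A = 1/2 · 1/2 = 1/2
A ⇒ B = 1/2 ⇒ 1/2 = 1
((B · A) · ¬A) · (A ⇒ B) = 1/2 · 1 = 1/2
¬(((B · A) · ¬A) · (A ⇒ B)) = ¬1/2 = 1/2
No assignment yields a value below 1/2, so this is the minimum.

1/2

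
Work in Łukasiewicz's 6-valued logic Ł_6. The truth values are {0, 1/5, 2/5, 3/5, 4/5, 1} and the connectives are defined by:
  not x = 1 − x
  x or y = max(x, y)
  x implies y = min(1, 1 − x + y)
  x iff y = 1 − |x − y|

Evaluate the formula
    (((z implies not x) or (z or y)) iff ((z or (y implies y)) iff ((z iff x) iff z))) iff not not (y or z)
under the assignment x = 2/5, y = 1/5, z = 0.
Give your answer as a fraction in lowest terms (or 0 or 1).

4/5

not x = not 2/5 = 3/5
z implies not x = 0 implies 3/5 = 1
z or y = 0 or 1/5 = 1/5
(z implies not x) or (z or y) = 1 or 1/5 = 1
y implies y = 1/5 implies 1/5 = 1
z or (y implies y) = 0 or 1 = 1
z iff x = 0 iff 2/5 = 3/5
(z iff x) iff z = 3/5 iff 0 = 2/5
(z or (y implies y)) iff ((z iff x) iff z) = 1 iff 2/5 = 2/5
((z implies not x) or (z or y)) iff ((z or (y implies y)) iff ((z iff x) iff z)) = 1 iff 2/5 = 2/5
y or z = 1/5 or 0 = 1/5
not (y or z) = not 1/5 = 4/5
not not (y or z) = not 4/5 = 1/5
(((z implies not x) or (z or y)) iff ((z or (y implies y)) iff ((z iff x) iff z))) iff not not (y or z) = 2/5 iff 1/5 = 4/5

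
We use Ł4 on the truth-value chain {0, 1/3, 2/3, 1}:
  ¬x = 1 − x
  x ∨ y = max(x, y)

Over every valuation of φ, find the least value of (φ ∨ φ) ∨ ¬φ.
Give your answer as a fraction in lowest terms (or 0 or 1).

Take φ = 1/3:
φ ∨ φ = 1/3 ∨ 1/3 = 1/3
¬φ = ¬1/3 = 2/3
(φ ∨ φ) ∨ ¬φ = 1/3 ∨ 2/3 = 2/3
No assignment yields a value below 2/3, so this is the minimum.

2/3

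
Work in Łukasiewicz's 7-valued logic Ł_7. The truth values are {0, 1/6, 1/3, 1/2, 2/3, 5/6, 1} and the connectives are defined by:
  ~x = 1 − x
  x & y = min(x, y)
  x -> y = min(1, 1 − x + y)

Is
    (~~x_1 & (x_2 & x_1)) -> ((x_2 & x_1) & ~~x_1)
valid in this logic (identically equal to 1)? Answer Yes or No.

Yes

At x_1 = 1/3, x_2 = 0, for instance:
~x_1 = ~1/3 = 2/3
~~x_1 = ~2/3 = 1/3
x_2 & x_1 = 0 & 1/3 = 0
~~x_1 & (x_2 & x_1) = 1/3 & 0 = 0
(x_2 & x_1) & ~~x_1 = 0 & 1/3 = 0
(~~x_1 & (x_2 & x_1)) -> ((x_2 & x_1) & ~~x_1) = 0 -> 0 = 1
and checking the remaining 48 assignments likewise gives ≥ 1 in every case.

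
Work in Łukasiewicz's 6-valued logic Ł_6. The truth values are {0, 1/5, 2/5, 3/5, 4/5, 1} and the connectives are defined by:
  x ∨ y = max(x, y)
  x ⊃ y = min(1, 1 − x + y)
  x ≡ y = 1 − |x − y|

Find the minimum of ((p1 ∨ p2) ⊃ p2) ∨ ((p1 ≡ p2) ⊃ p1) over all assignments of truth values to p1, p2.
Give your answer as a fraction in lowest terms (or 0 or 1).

Take p1 = 1/5, p2 = 0:
p1 ∨ p2 = 1/5 ∨ 0 = 1/5
(p1 ∨ p2) ⊃ p2 = 1/5 ⊃ 0 = 4/5
p1 ≡ p2 = 1/5 ≡ 0 = 4/5
(p1 ≡ p2) ⊃ p1 = 4/5 ⊃ 1/5 = 2/5
((p1 ∨ p2) ⊃ p2) ∨ ((p1 ≡ p2) ⊃ p1) = 4/5 ∨ 2/5 = 4/5
No assignment yields a value below 4/5, so this is the minimum.

4/5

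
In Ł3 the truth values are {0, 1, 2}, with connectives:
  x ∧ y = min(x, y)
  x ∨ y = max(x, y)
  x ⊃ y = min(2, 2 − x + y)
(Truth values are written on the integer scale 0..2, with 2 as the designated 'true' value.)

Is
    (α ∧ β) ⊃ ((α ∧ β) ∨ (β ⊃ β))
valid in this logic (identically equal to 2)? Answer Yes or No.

α = 0, β = 0 ↦ 2
α = 0, β = 1 ↦ 2
α = 0, β = 2 ↦ 2
α = 1, β = 0 ↦ 2
α = 1, β = 1 ↦ 2
α = 1, β = 2 ↦ 2
α = 2, β = 0 ↦ 2
α = 2, β = 1 ↦ 2
α = 2, β = 2 ↦ 2
Every assignment gives a value ≥ 2.

Yes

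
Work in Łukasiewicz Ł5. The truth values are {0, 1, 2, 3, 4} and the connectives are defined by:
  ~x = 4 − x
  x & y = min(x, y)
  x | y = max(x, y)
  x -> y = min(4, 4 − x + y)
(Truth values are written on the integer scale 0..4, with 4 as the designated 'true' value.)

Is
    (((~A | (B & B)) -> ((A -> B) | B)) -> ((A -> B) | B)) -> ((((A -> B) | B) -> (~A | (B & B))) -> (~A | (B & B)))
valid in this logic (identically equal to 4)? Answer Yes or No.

Yes

At A = 1, B = 0, for instance:
~A = ~1 = 3
B & B = 0 & 0 = 0
~A | (B & B) = 3 | 0 = 3
A -> B = 1 -> 0 = 3
(A -> B) | B = 3 | 0 = 3
(~A | (B & B)) -> ((A -> B) | B) = 3 -> 3 = 4
((~A | (B & B)) -> ((A -> B) | B)) -> ((A -> B) | B) = 4 -> 3 = 3
((A -> B) | B) -> (~A | (B & B)) = 3 -> 3 = 4
(((A -> B) | B) -> (~A | (B & B))) -> (~A | (B & B)) = 4 -> 3 = 3
(((~A | (B & B)) -> ((A -> B) | B)) -> ((A -> B) | B)) -> ((((A -> B) | B) -> (~A | (B & B))) -> (~A | (B & B))) = 3 -> 3 = 4
and checking the remaining 24 assignments likewise gives ≥ 4 in every case.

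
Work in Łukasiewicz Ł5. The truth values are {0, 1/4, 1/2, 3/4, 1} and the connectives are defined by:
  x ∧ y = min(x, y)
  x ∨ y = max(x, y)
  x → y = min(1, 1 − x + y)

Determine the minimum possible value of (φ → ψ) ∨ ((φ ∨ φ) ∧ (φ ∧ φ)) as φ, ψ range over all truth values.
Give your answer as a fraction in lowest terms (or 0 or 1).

1/2

Take φ = 1/2, ψ = 0:
φ → ψ = 1/2 → 0 = 1/2
φ ∨ φ = 1/2 ∨ 1/2 = 1/2
φ ∧ φ = 1/2 ∧ 1/2 = 1/2
(φ ∨ φ) ∧ (φ ∧ φ) = 1/2 ∧ 1/2 = 1/2
(φ → ψ) ∨ ((φ ∨ φ) ∧ (φ ∧ φ)) = 1/2 ∨ 1/2 = 1/2
No assignment yields a value below 1/2, so this is the minimum.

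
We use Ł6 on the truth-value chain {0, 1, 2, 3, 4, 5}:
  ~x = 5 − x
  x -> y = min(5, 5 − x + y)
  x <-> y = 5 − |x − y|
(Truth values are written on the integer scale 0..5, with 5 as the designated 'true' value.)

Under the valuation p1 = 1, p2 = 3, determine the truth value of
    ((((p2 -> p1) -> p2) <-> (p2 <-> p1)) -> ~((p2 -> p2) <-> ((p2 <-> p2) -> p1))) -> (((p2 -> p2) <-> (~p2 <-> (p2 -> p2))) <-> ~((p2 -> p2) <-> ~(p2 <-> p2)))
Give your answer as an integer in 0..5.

2

p2 -> p1 = 3 -> 1 = 3
(p2 -> p1) -> p2 = 3 -> 3 = 5
p2 <-> p1 = 3 <-> 1 = 3
((p2 -> p1) -> p2) <-> (p2 <-> p1) = 5 <-> 3 = 3
p2 -> p2 = 3 -> 3 = 5
p2 <-> p2 = 3 <-> 3 = 5
(p2 <-> p2) -> p1 = 5 -> 1 = 1
(p2 -> p2) <-> ((p2 <-> p2) -> p1) = 5 <-> 1 = 1
~((p2 -> p2) <-> ((p2 <-> p2) -> p1)) = ~1 = 4
(((p2 -> p1) -> p2) <-> (p2 <-> p1)) -> ~((p2 -> p2) <-> ((p2 <-> p2) -> p1)) = 3 -> 4 = 5
p2 -> p2 = 3 -> 3 = 5
~p2 = ~3 = 2
p2 -> p2 = 3 -> 3 = 5
~p2 <-> (p2 -> p2) = 2 <-> 5 = 2
(p2 -> p2) <-> (~p2 <-> (p2 -> p2)) = 5 <-> 2 = 2
p2 -> p2 = 3 -> 3 = 5
p2 <-> p2 = 3 <-> 3 = 5
~(p2 <-> p2) = ~5 = 0
(p2 -> p2) <-> ~(p2 <-> p2) = 5 <-> 0 = 0
~((p2 -> p2) <-> ~(p2 <-> p2)) = ~0 = 5
((p2 -> p2) <-> (~p2 <-> (p2 -> p2))) <-> ~((p2 -> p2) <-> ~(p2 <-> p2)) = 2 <-> 5 = 2
((((p2 -> p1) -> p2) <-> (p2 <-> p1)) -> ~((p2 -> p2) <-> ((p2 <-> p2) -> p1))) -> (((p2 -> p2) <-> (~p2 <-> (p2 -> p2))) <-> ~((p2 -> p2) <-> ~(p2 <-> p2))) = 5 -> 2 = 2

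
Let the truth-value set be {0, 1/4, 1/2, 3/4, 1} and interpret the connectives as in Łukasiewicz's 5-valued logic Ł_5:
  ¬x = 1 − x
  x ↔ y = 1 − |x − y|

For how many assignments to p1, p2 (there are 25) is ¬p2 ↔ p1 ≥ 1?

value 1: 5 assignments (counts)
value 3/4: 8 assignments
value 1/2: 6 assignments
value 1/4: 4 assignments
value 0: 2 assignments
So 5 of the 25 assignments meet the threshold.

5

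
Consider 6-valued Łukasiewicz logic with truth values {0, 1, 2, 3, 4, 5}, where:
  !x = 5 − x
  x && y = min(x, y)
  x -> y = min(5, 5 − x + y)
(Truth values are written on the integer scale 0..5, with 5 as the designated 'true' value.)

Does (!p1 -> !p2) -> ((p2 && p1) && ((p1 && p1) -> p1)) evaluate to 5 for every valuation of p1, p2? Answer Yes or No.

No

Counterexample: take p1 = 0, p2 = 0.
!p1 = !0 = 5
!p2 = !0 = 5
!p1 -> !p2 = 5 -> 5 = 5
p2 && p1 = 0 && 0 = 0
p1 && p1 = 0 && 0 = 0
(p1 && p1) -> p1 = 0 -> 0 = 5
(p2 && p1) && ((p1 && p1) -> p1) = 0 && 5 = 0
(!p1 -> !p2) -> ((p2 && p1) && ((p1 && p1) -> p1)) = 5 -> 0 = 0
This gives 0 ≠ 5.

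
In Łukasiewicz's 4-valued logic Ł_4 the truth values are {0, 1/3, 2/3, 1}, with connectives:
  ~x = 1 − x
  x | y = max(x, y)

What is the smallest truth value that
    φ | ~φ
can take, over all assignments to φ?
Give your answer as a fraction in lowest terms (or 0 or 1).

Take φ = 1/3:
~φ = ~1/3 = 2/3
φ | ~φ = 1/3 | 2/3 = 2/3
No assignment yields a value below 2/3, so this is the minimum.

2/3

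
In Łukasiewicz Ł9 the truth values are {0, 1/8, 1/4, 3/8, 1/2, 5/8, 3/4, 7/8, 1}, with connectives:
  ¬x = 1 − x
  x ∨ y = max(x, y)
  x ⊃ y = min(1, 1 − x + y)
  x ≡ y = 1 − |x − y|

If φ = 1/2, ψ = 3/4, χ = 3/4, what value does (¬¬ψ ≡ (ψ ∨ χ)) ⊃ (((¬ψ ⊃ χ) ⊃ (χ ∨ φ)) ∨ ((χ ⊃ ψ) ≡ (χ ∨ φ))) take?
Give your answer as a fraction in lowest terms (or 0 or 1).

¬ψ = ¬3/4 = 1/4
¬¬ψ = ¬1/4 = 3/4
ψ ∨ χ = 3/4 ∨ 3/4 = 3/4
¬¬ψ ≡ (ψ ∨ χ) = 3/4 ≡ 3/4 = 1
¬ψ = ¬3/4 = 1/4
¬ψ ⊃ χ = 1/4 ⊃ 3/4 = 1
χ ∨ φ = 3/4 ∨ 1/2 = 3/4
(¬ψ ⊃ χ) ⊃ (χ ∨ φ) = 1 ⊃ 3/4 = 3/4
χ ⊃ ψ = 3/4 ⊃ 3/4 = 1
χ ∨ φ = 3/4 ∨ 1/2 = 3/4
(χ ⊃ ψ) ≡ (χ ∨ φ) = 1 ≡ 3/4 = 3/4
((¬ψ ⊃ χ) ⊃ (χ ∨ φ)) ∨ ((χ ⊃ ψ) ≡ (χ ∨ φ)) = 3/4 ∨ 3/4 = 3/4
(¬¬ψ ≡ (ψ ∨ χ)) ⊃ (((¬ψ ⊃ χ) ⊃ (χ ∨ φ)) ∨ ((χ ⊃ ψ) ≡ (χ ∨ φ))) = 1 ⊃ 3/4 = 3/4

3/4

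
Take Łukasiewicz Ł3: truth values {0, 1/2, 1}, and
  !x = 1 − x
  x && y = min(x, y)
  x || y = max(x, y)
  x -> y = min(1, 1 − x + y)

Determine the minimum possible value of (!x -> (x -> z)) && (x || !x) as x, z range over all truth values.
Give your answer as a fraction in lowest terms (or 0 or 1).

Take x = 1/2, z = 0:
!x = !1/2 = 1/2
x -> z = 1/2 -> 0 = 1/2
!x -> (x -> z) = 1/2 -> 1/2 = 1
!x = !1/2 = 1/2
x || !x = 1/2 || 1/2 = 1/2
(!x -> (x -> z)) && (x || !x) = 1 && 1/2 = 1/2
No assignment yields a value below 1/2, so this is the minimum.

1/2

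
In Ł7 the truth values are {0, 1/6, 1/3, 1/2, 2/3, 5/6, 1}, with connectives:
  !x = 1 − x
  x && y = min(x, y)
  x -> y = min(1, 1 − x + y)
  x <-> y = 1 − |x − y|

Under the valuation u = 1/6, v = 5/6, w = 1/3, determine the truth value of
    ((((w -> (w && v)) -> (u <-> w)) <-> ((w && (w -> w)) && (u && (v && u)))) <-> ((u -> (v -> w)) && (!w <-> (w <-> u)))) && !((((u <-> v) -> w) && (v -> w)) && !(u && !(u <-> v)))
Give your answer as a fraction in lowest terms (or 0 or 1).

w && v = 1/3 && 5/6 = 1/3
w -> (w && v) = 1/3 -> 1/3 = 1
u <-> w = 1/6 <-> 1/3 = 5/6
(w -> (w && v)) -> (u <-> w) = 1 -> 5/6 = 5/6
w -> w = 1/3 -> 1/3 = 1
w && (w -> w) = 1/3 && 1 = 1/3
v && u = 5/6 && 1/6 = 1/6
u && (v && u) = 1/6 && 1/6 = 1/6
(w && (w -> w)) && (u && (v && u)) = 1/3 && 1/6 = 1/6
((w -> (w && v)) -> (u <-> w)) <-> ((w && (w -> w)) && (u && (v && u))) = 5/6 <-> 1/6 = 1/3
v -> w = 5/6 -> 1/3 = 1/2
u -> (v -> w) = 1/6 -> 1/2 = 1
!w = !1/3 = 2/3
w <-> u = 1/3 <-> 1/6 = 5/6
!w <-> (w <-> u) = 2/3 <-> 5/6 = 5/6
(u -> (v -> w)) && (!w <-> (w <-> u)) = 1 && 5/6 = 5/6
(((w -> (w && v)) -> (u <-> w)) <-> ((w && (w -> w)) && (u && (v && u)))) <-> ((u -> (v -> w)) && (!w <-> (w <-> u))) = 1/3 <-> 5/6 = 1/2
u <-> v = 1/6 <-> 5/6 = 1/3
(u <-> v) -> w = 1/3 -> 1/3 = 1
v -> w = 5/6 -> 1/3 = 1/2
((u <-> v) -> w) && (v -> w) = 1 && 1/2 = 1/2
u <-> v = 1/6 <-> 5/6 = 1/3
!(u <-> v) = !1/3 = 2/3
u && !(u <-> v) = 1/6 && 2/3 = 1/6
!(u && !(u <-> v)) = !1/6 = 5/6
(((u <-> v) -> w) && (v -> w)) && !(u && !(u <-> v)) = 1/2 && 5/6 = 1/2
!((((u <-> v) -> w) && (v -> w)) && !(u && !(u <-> v))) = !1/2 = 1/2
((((w -> (w && v)) -> (u <-> w)) <-> ((w && (w -> w)) && (u && (v && u)))) <-> ((u -> (v -> w)) && (!w <-> (w <-> u)))) && !((((u <-> v) -> w) && (v -> w)) && !(u && !(u <-> v))) = 1/2 && 1/2 = 1/2

1/2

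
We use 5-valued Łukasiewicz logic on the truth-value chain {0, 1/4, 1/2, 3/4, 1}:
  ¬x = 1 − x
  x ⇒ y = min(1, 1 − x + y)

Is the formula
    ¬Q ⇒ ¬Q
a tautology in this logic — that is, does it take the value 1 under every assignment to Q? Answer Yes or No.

Yes

Q = 0 ↦ 1
Q = 1/4 ↦ 1
Q = 1/2 ↦ 1
Q = 3/4 ↦ 1
Q = 1 ↦ 1
Every assignment gives a value ≥ 1.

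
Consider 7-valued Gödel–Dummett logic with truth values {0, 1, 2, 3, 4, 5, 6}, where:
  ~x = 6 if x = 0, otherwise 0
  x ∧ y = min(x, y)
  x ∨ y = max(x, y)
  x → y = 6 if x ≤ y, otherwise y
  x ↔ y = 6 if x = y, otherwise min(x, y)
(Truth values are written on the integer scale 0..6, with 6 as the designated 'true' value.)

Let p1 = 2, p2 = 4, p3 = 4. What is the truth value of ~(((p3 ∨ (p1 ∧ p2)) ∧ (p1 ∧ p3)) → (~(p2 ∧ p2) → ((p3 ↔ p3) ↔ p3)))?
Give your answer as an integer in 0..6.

0

p1 ∧ p2 = 2 ∧ 4 = 2
p3 ∨ (p1 ∧ p2) = 4 ∨ 2 = 4
p1 ∧ p3 = 2 ∧ 4 = 2
(p3 ∨ (p1 ∧ p2)) ∧ (p1 ∧ p3) = 4 ∧ 2 = 2
p2 ∧ p2 = 4 ∧ 4 = 4
~(p2 ∧ p2) = ~4 = 0
p3 ↔ p3 = 4 ↔ 4 = 6
(p3 ↔ p3) ↔ p3 = 6 ↔ 4 = 4
~(p2 ∧ p2) → ((p3 ↔ p3) ↔ p3) = 0 → 4 = 6
((p3 ∨ (p1 ∧ p2)) ∧ (p1 ∧ p3)) → (~(p2 ∧ p2) → ((p3 ↔ p3) ↔ p3)) = 2 → 6 = 6
~(((p3 ∨ (p1 ∧ p2)) ∧ (p1 ∧ p3)) → (~(p2 ∧ p2) → ((p3 ↔ p3) ↔ p3))) = ~6 = 0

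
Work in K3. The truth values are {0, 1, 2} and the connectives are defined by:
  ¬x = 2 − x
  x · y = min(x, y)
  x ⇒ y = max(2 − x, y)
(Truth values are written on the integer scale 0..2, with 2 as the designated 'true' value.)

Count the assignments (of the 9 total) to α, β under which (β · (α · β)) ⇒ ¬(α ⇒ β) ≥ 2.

5

α = 0, β = 0 ↦ 2  ≥
α = 0, β = 1 ↦ 2  ≥
α = 0, β = 2 ↦ 2  ≥
α = 1, β = 0 ↦ 2  ≥
α = 1, β = 1 ↦ 1  <
α = 1, β = 2 ↦ 1  <
α = 2, β = 0 ↦ 2  ≥
α = 2, β = 1 ↦ 1  <
α = 2, β = 2 ↦ 0  <
So 5 of the 9 assignments meet the threshold.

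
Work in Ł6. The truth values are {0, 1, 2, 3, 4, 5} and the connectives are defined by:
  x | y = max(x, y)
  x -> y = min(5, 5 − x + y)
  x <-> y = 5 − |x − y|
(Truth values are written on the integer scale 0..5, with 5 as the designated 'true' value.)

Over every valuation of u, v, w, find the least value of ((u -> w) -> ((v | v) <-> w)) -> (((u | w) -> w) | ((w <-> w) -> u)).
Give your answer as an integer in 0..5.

Take u = 2, v = 0, w = 0:
u -> w = 2 -> 0 = 3
v | v = 0 | 0 = 0
(v | v) <-> w = 0 <-> 0 = 5
(u -> w) -> ((v | v) <-> w) = 3 -> 5 = 5
u | w = 2 | 0 = 2
(u | w) -> w = 2 -> 0 = 3
w <-> w = 0 <-> 0 = 5
(w <-> w) -> u = 5 -> 2 = 2
((u | w) -> w) | ((w <-> w) -> u) = 3 | 2 = 3
((u -> w) -> ((v | v) <-> w)) -> (((u | w) -> w) | ((w <-> w) -> u)) = 5 -> 3 = 3
No assignment yields a value below 3, so this is the minimum.

3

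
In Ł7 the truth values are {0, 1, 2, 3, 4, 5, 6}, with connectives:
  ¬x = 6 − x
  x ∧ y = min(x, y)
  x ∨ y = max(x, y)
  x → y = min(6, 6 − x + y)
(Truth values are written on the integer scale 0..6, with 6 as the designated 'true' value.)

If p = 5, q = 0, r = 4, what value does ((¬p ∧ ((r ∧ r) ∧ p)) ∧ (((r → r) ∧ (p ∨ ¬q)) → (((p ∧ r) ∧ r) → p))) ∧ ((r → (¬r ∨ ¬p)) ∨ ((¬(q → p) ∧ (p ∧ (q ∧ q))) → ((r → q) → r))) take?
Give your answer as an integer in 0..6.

¬p = ¬5 = 1
r ∧ r = 4 ∧ 4 = 4
(r ∧ r) ∧ p = 4 ∧ 5 = 4
¬p ∧ ((r ∧ r) ∧ p) = 1 ∧ 4 = 1
r → r = 4 → 4 = 6
¬q = ¬0 = 6
p ∨ ¬q = 5 ∨ 6 = 6
(r → r) ∧ (p ∨ ¬q) = 6 ∧ 6 = 6
p ∧ r = 5 ∧ 4 = 4
(p ∧ r) ∧ r = 4 ∧ 4 = 4
((p ∧ r) ∧ r) → p = 4 → 5 = 6
((r → r) ∧ (p ∨ ¬q)) → (((p ∧ r) ∧ r) → p) = 6 → 6 = 6
(¬p ∧ ((r ∧ r) ∧ p)) ∧ (((r → r) ∧ (p ∨ ¬q)) → (((p ∧ r) ∧ r) → p)) = 1 ∧ 6 = 1
¬r = ¬4 = 2
¬p = ¬5 = 1
¬r ∨ ¬p = 2 ∨ 1 = 2
r → (¬r ∨ ¬p) = 4 → 2 = 4
q → p = 0 → 5 = 6
¬(q → p) = ¬6 = 0
q ∧ q = 0 ∧ 0 = 0
p ∧ (q ∧ q) = 5 ∧ 0 = 0
¬(q → p) ∧ (p ∧ (q ∧ q)) = 0 ∧ 0 = 0
r → q = 4 → 0 = 2
(r → q) → r = 2 → 4 = 6
(¬(q → p) ∧ (p ∧ (q ∧ q))) → ((r → q) → r) = 0 → 6 = 6
(r → (¬r ∨ ¬p)) ∨ ((¬(q → p) ∧ (p ∧ (q ∧ q))) → ((r → q) → r)) = 4 ∨ 6 = 6
((¬p ∧ ((r ∧ r) ∧ p)) ∧ (((r → r) ∧ (p ∨ ¬q)) → (((p ∧ r) ∧ r) → p))) ∧ ((r → (¬r ∨ ¬p)) ∨ ((¬(q → p) ∧ (p ∧ (q ∧ q))) → ((r → q) → r))) = 1 ∧ 6 = 1

1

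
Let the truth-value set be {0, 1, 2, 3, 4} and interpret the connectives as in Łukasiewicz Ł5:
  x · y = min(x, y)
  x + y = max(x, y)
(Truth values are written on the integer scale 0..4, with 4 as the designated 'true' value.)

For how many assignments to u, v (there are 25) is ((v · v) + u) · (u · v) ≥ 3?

4

value 4: 1 assignment (counts)
value 3: 3 assignments (counts)
value 2: 5 assignments
value 1: 7 assignments
value 0: 9 assignments
So 4 of the 25 assignments meet the threshold.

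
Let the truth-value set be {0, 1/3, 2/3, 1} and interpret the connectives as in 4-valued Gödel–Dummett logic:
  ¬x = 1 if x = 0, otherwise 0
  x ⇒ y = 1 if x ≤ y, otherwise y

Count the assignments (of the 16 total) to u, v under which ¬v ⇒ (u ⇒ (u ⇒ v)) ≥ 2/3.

u = 0, v = 0 ↦ 1  ≥
u = 0, v = 1/3 ↦ 1  ≥
u = 0, v = 2/3 ↦ 1  ≥
u = 0, v = 1 ↦ 1  ≥
u = 1/3, v = 0 ↦ 0  <
u = 1/3, v = 1/3 ↦ 1  ≥
u = 1/3, v = 2/3 ↦ 1  ≥
u = 1/3, v = 1 ↦ 1  ≥
u = 2/3, v = 0 ↦ 0  <
u = 2/3, v = 1/3 ↦ 1  ≥
u = 2/3, v = 2/3 ↦ 1  ≥
u = 2/3, v = 1 ↦ 1  ≥
u = 1, v = 0 ↦ 0  <
u = 1, v = 1/3 ↦ 1  ≥
u = 1, v = 2/3 ↦ 1  ≥
u = 1, v = 1 ↦ 1  ≥
So 13 of the 16 assignments meet the threshold.

13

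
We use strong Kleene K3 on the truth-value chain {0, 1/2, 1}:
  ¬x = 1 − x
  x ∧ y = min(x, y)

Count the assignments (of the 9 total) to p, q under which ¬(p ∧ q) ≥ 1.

5

p = 0, q = 0 ↦ 1  ≥
p = 0, q = 1/2 ↦ 1  ≥
p = 0, q = 1 ↦ 1  ≥
p = 1/2, q = 0 ↦ 1  ≥
p = 1/2, q = 1/2 ↦ 1/2  <
p = 1/2, q = 1 ↦ 1/2  <
p = 1, q = 0 ↦ 1  ≥
p = 1, q = 1/2 ↦ 1/2  <
p = 1, q = 1 ↦ 0  <
So 5 of the 9 assignments meet the threshold.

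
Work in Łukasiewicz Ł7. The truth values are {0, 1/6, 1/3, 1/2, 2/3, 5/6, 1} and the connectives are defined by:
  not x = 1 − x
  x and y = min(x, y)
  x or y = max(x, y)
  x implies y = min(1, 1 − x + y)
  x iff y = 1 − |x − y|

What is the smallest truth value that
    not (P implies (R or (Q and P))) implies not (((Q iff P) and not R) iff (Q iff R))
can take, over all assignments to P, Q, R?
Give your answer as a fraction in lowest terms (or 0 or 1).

1/2

Take P = 1, Q = 1/2, R = 0:
Q and P = 1/2 and 1 = 1/2
R or (Q and P) = 0 or 1/2 = 1/2
P implies (R or (Q and P)) = 1 implies 1/2 = 1/2
not (P implies (R or (Q and P))) = not 1/2 = 1/2
Q iff P = 1/2 iff 1 = 1/2
not R = not 0 = 1
(Q iff P) and not R = 1/2 and 1 = 1/2
Q iff R = 1/2 iff 0 = 1/2
((Q iff P) and not R) iff (Q iff R) = 1/2 iff 1/2 = 1
not (((Q iff P) and not R) iff (Q iff R)) = not 1 = 0
not (P implies (R or (Q and P))) implies not (((Q iff P) and not R) iff (Q iff R)) = 1/2 implies 0 = 1/2
No assignment yields a value below 1/2, so this is the minimum.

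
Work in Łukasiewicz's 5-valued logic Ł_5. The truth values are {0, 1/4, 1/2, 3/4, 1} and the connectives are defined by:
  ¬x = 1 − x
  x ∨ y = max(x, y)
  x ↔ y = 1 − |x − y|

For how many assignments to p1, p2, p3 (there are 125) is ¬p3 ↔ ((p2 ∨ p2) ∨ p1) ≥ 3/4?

value 1: 25 assignments (counts)
value 3/4: 40 assignments (counts)
value 1/2: 30 assignments
value 1/4: 20 assignments
value 0: 10 assignments
So 65 of the 125 assignments meet the threshold.

65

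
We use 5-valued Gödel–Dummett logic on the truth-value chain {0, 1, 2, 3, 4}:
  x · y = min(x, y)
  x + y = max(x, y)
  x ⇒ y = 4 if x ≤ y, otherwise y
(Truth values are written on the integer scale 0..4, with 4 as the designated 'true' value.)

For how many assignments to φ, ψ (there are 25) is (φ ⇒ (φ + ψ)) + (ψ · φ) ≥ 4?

25

value 4: 25 assignments (counts)
So 25 of the 25 assignments meet the threshold.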